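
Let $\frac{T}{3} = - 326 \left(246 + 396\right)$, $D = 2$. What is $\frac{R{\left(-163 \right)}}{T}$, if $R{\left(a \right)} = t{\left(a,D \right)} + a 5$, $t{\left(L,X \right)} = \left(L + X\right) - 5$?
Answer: $\frac{109}{69764} \approx 0.0015624$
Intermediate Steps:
$t{\left(L,X \right)} = -5 + L + X$
$R{\left(a \right)} = -3 + 6 a$ ($R{\left(a \right)} = \left(-5 + a + 2\right) + a 5 = \left(-3 + a\right) + 5 a = -3 + 6 a$)
$T = -627876$ ($T = 3 \left(- 326 \left(246 + 396\right)\right) = 3 \left(\left(-326\right) 642\right) = 3 \left(-209292\right) = -627876$)
$\frac{R{\left(-163 \right)}}{T} = \frac{-3 + 6 \left(-163\right)}{-627876} = \left(-3 - 978\right) \left(- \frac{1}{627876}\right) = \left(-981\right) \left(- \frac{1}{627876}\right) = \frac{109}{69764}$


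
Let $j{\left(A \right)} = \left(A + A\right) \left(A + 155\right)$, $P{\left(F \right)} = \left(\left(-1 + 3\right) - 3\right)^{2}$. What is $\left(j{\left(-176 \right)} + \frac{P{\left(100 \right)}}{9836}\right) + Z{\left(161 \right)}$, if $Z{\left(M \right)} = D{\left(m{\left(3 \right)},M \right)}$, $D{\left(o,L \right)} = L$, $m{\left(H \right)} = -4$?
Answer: $\frac{74291309}{9836} \approx 7553.0$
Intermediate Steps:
$P{\left(F \right)} = 1$ ($P{\left(F \right)} = \left(2 - 3\right)^{2} = \left(-1\right)^{2} = 1$)
$j{\left(A \right)} = 2 A \left(155 + A\right)$
$Z{\left(M \right)} = M$
$\left(j{\left(-176 \right)} + \frac{P{\left(100 \right)}}{9836}\right) + Z{\left(161 \right)} = \left(2 \left(-176\right) \left(155 - 176\right) + 1 \cdot \frac{1}{9836}\right) + 161 = \left(2 \left(-176\right) \left(-21\right) + 1 \cdot \frac{1}{9836}\right) + 161 = \left(7392 + \frac{1}{9836}\right) + 161 = \frac{72707713}{9836} + 161 = \frac{74291309}{9836}$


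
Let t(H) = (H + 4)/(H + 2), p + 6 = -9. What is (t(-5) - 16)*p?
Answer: 235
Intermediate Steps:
p = -15 (p = -6 - 9 = -15)
t(H) = (4 + H)/(2 + H)
(t(-5) - 16)*p = ((4 - 5)/(2 - 5) - 16)*(-15) = (-1/(-3) - 16)*(-15) = (-⅓*(-1) - 16)*(-15) = (⅓ - 16)*(-15) = -47/3*(-15) = 235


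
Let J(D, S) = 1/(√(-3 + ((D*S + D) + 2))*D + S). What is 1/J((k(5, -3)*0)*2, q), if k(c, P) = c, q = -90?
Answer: -90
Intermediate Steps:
J(D, S) = 1/(S + D*√(-1 + D + D*S)) (J(D, S) = 1/(√(-3 + ((D + D*S) + 2))*D + S) = 1/(√(-3 + (2 + D + D*S))*D + S) = 1/(√(-1 + D + D*S)*D + S) = 1/(D*√(-1 + D + D*S) + S) = 1/(S + D*√(-1 + D + D*S)))
1/J((k(5, -3)*0)*2, q) = 1/(1/(-90 + ((5*0)*2)*√(-1 + (5*0)*2 + ((5*0)*2)*(-90)))) = 1/(1/(-90 + (0*2)*√(-1 + 0*2 + (0*2)*(-90)))) = 1/(1/(-90 + 0*√(-1 + 0 + 0*(-90)))) = 1/(1/(-90 + 0*√(-1 + 0 + 0))) = 1/(1/(-90 + 0*√(-1))) = 1/(1/(-90 + 0*I)) = 1/(1/(-90 + 0)) = 1/(1/(-90)) = 1/(-1/90) = -90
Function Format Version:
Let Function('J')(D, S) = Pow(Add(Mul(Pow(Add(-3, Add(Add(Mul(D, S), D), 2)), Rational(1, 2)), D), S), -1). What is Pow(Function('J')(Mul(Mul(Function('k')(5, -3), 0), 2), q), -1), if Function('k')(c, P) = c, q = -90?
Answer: -90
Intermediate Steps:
Function('J')(D, S) = Pow(Add(S, Mul(D, Pow(Add(-1, D, Mul(D, S)), Rational(1, 2)))), -1) (Function('J')(D, S) = Pow(Add(Mul(Pow(Add(-3, Add(Add(D, Mul(D, S)), 2)), Rational(1, 2)), D), S), -1) = Pow(Add(Mul(Pow(Add(-3, Add(2, D, Mul(D, S))), Rational(1, 2)), D), S), -1) = Pow(Add(Mul(Pow(Add(-1, D, Mul(D, S)), Rational(1, 2)), D), S), -1) = Pow(Add(Mul(D, Pow(Add(-1, D, Mul(D, S)), Rational(1, 2))), S), -1) = Pow(Add(S, Mul(D, Pow(Add(-1, D, Mul(D, S)), Rational(1, 2)))), -1))
Pow(Function('J')(Mul(Mul(Function('k')(5, -3), 0), 2), q), -1) = Pow(Pow(Add(-90, Mul(Mul(Mul(5, 0), 2), Pow(Add(-1, Mul(Mul(5, 0), 2), Mul(Mul(Mul(5, 0), 2), -90)), Rational(1, 2)))), -1), -1) = Pow(Pow(Add(-90, Mul(Mul(0, 2), Pow(Add(-1, Mul(0, 2), Mul(Mul(0, 2), -90)), Rational(1, 2)))), -1), -1) = Pow(Pow(Add(-90, Mul(0, Pow(Add(-1, 0, Mul(0, -90)), Rational(1, 2)))), -1), -1) = Pow(Pow(Add(-90, Mul(0, Pow(Add(-1, 0, 0), Rational(1, 2)))), -1), -1) = Pow(Pow(Add(-90, Mul(0, Pow(-1, Rational(1, 2)))), -1), -1) = Pow(Pow(Add(-90, Mul(0, I)), -1), -1) = Pow(Pow(Add(-90, 0), -1), -1) = Pow(Pow(-90, -1), -1) = Pow(Rational(-1, 90), -1) = -90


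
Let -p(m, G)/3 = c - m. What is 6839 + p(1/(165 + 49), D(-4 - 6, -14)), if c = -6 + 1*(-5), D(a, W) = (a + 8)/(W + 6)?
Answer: 1470611/214 ≈ 6872.0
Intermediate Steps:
D(a, W) = (8 + a)/(6 + W)
c = -11 (c = -6 - 5 = -11)
p(m, G) = 33 + 3*m (p(m, G) = -3*(-11 - m) = 33 + 3*m)
6839 + p(1/(165 + 49), D(-4 - 6, -14)) = 6839 + (33 + 3/(165 + 49)) = 6839 + (33 + 3/214) = 6839 + 7065/214 = 1470611/214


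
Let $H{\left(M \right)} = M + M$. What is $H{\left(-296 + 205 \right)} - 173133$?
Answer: $-173315$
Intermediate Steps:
$H{\left(M \right)} = 2 M$
$H{\left(-296 + 205 \right)} - 173133 = 2 \left(-296 + 205\right) - 173133 = 2 \left(-91\right) - 173133 = -182 - 173133 = -173315$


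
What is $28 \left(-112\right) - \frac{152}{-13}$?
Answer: $- \frac{40616}{13} \approx -3124.3$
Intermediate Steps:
$28 \left(-112\right) - \frac{152}{-13} = -3136 - - \frac{152}{13} = -3136 + \frac{152}{13} = - \frac{40616}{13}$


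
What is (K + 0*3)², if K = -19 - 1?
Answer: 400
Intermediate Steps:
K = -20
(K + 0*3)² = (-20 + 0*3)² = (-20 + 0)² = (-20)² = 400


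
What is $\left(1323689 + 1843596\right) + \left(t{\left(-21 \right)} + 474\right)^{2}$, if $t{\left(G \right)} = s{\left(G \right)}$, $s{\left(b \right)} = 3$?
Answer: $3394814$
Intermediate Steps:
$t{\left(G \right)} = 3$
$\left(1323689 + 1843596\right) + \left(t{\left(-21 \right)} + 474\right)^{2} = \left(1323689 + 1843596\right) + \left(3 + 474\right)^{2} = 3167285 + 477^{2} = 3167285 + 227529 = 3394814$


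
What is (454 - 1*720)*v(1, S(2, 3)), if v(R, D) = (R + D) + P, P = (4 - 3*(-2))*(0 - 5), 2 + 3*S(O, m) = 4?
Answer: 38570/3 ≈ 12857.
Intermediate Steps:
S(O, m) = ⅔ (S(O, m) = -⅔ + (⅓)*4 = -⅔ + 4/3 = ⅔)
P = -50 (P = (4 + 6)*(-5) = 10*(-5) = -50)
v(R, D) = -50 + D + R (v(R, D) = (R + D) - 50 = (D + R) - 50 = -50 + D + R)
(454 - 1*720)*v(1, S(2, 3)) = (454 - 1*720)*(-50 + ⅔ + 1) = (454 - 720)*(-145/3) = -266*(-145/3) = 38570/3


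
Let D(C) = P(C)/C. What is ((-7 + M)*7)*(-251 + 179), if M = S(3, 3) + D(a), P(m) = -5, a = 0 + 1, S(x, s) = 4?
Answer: 4032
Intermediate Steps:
a = 1
D(C) = -5/C
M = -1 (M = 4 - 5/1 = 4 - 5*1 = 4 - 5 = -1)
((-7 + M)*7)*(-251 + 179) = ((-7 - 1)*7)*(-251 + 179) = -8*7*(-72) = -56*(-72) = 4032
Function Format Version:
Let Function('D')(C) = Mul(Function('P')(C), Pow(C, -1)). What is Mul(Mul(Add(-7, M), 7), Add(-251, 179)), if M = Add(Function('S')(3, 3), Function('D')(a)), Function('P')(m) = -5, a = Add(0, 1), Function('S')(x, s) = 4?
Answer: 4032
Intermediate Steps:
a = 1
Function('D')(C) = Mul(-5, Pow(C, -1))
M = -1 (M = Add(4, Mul(-5, Pow(1, -1))) = Add(4, Mul(-5, 1)) = Add(4, -5) = -1)
Mul(Mul(Add(-7, M), 7), Add(-251, 179)) = Mul(Mul(Add(-7, -1), 7), Add(-251, 179)) = Mul(Mul(-8, 7), -72) = Mul(-56, -72) = 4032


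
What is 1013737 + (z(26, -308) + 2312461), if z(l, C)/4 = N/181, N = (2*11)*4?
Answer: 602042190/181 ≈ 3.3262e+6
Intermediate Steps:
N = 88 (N = 22*4 = 88)
z(l, C) = 352/181 (z(l, C) = 4*(88/181) = 352/181)
1013737 + (z(26, -308) + 2312461) = 1013737 + (352/181 + 2312461) = 1013737 + 418555793/181 = 602042190/181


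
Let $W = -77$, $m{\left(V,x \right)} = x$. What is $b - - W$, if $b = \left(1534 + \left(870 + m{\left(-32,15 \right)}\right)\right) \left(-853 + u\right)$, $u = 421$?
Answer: $-1045085$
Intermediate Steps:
$b = -1045008$ ($b = \left(1534 + \left(870 + 15\right)\right) \left(-853 + 421\right) = \left(1534 + 885\right) \left(-432\right) = 2419 \left(-432\right) = -1045008$)
$b - - W = -1045008 - \left(-1\right) \left(-77\right) = -1045008 - 77 = -1045085$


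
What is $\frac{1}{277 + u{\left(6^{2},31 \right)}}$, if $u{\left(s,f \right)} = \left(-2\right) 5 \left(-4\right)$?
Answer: $\frac{1}{317} \approx 0.0031546$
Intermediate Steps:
$u{\left(s,f \right)} = 40$ ($u{\left(s,f \right)} = \left(-10\right) \left(-4\right) = 40$)
$\frac{1}{277 + u{\left(6^{2},31 \right)}} = \frac{1}{277 + 40} = \frac{1}{317}$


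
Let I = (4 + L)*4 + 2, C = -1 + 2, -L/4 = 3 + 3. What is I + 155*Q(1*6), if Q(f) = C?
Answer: 77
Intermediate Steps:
L = -24 (L = -4*(3 + 3) = -4*6 = -24)
C = 1
Q(f) = 1
I = -78 (I = (4 - 24)*4 + 2 = -20*4 + 2 = -80 + 2 = -78)
I + 155*Q(1*6) = -78 + 155*1 = -78 + 155 = 77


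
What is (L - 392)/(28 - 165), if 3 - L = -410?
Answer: -21/137 ≈ -0.15328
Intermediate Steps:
L = 413 (L = 3 - 1*(-410) = 3 + 410 = 413)
(L - 392)/(28 - 165) = (413 - 392)/(28 - 165) = 21/(-137) = 21*(-1/137) = -21/137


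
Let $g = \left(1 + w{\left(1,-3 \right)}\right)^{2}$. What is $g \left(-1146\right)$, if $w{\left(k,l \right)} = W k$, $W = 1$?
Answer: $-4584$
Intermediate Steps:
$w{\left(k,l \right)} = k$ ($w{\left(k,l \right)} = 1 k = k$)
$g = 4$ ($g = \left(1 + 1\right)^{2} = 2^{2} = 4$)
$g \left(-1146\right) = 4 \left(-1146\right) = -4584$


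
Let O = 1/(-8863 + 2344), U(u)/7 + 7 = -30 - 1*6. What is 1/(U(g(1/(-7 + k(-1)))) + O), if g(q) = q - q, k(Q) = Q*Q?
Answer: -6519/1962220 ≈ -0.0033223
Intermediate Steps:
k(Q) = Q**2
g(q) = 0
U(u) = -301 (U(u) = -49 + 7*(-30 - 1*6) = -49 + 7*(-30 - 6) = -49 + 7*(-36) = -49 - 252 = -301)
O = -1/6519 (O = 1/(-6519) = -1/6519 ≈ -0.00015340)
1/(U(g(1/(-7 + k(-1)))) + O) = 1/(-301 - 1/6519) = 1/(-1962220/6519) = -6519/1962220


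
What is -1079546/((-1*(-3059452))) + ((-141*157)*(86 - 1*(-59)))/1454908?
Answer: -2847767001437/1112805297604 ≈ -2.5591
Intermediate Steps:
-1079546/((-1*(-3059452))) + ((-141*157)*(86 - 1*(-59)))/1454908 = -1079546/3059452 - 22137*(86 + 59)*(1/1454908) = -1079546*1/3059452 - 22137*145*(1/1454908) = -539773/1529726 - 3209865*1/1454908 = -539773/1529726 - 3209865/1454908 = -2847767001437/1112805297604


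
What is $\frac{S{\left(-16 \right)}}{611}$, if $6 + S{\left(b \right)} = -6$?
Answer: $- \frac{12}{611} \approx -0.01964$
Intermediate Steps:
$S{\left(b \right)} = -12$ ($S{\left(b \right)} = -6 - 6 = -12$)
$\frac{S{\left(-16 \right)}}{611} = - \frac{12}{611}$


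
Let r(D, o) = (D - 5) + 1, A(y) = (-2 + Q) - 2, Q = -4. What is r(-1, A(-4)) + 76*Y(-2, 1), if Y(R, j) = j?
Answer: 71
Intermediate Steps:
A(y) = -8 (A(y) = (-2 - 4) - 2 = -6 - 2 = -8)
r(D, o) = -4 + D (r(D, o) = (-5 + D) + 1 = -4 + D)
r(-1, A(-4)) + 76*Y(-2, 1) = (-4 - 1) + 76*1 = -5 + 76 = 71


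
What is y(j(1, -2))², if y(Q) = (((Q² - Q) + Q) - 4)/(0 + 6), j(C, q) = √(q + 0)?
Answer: 1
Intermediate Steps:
j(C, q) = √q
y(Q) = -⅔ + Q²/6 (y(Q) = (Q² - 4)/6 = (-4 + Q²)*(⅙) = -⅔ + Q²/6)
y(j(1, -2))² = (-⅔ + (√(-2))²/6)² = (-⅔ + (I*√2)²/6)² = (-⅔ + (⅙)*(-2))² = (-⅔ - ⅓)² = (-1)² = 1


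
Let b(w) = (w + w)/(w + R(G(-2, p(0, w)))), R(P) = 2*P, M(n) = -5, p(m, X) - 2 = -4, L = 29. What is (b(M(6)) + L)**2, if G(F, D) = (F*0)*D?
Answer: 961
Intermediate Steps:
p(m, X) = -2 (p(m, X) = 2 - 4 = -2)
G(F, D) = 0 (G(F, D) = 0*D = 0)
b(w) = 2 (b(w) = (w + w)/(w + 2*0) = (2*w)/(w + 0) = (2*w)/w = 2)
(b(M(6)) + L)**2 = (2 + 29)**2 = 31**2 = 961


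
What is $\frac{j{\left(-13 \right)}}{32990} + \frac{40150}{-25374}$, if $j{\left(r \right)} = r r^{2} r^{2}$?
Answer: $- \frac{5372868541}{418544130} \approx -12.837$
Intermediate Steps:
$j{\left(r \right)} = r^{5}$ ($j{\left(r \right)} = r^{3} r^{2} = r^{5}$)
$\frac{j{\left(-13 \right)}}{32990} + \frac{40150}{-25374} = \frac{\left(-13\right)^{5}}{32990} + \frac{40150}{-25374} = \left(-371293\right) \frac{1}{32990} + 40150 \left(- \frac{1}{25374}\right) = - \frac{371293}{32990} - \frac{20075}{12687} = - \frac{5372868541}{418544130}$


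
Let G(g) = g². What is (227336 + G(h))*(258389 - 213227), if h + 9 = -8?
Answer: 10280000250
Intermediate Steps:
h = -17 (h = -9 - 8 = -17)
(227336 + G(h))*(258389 - 213227) = (227336 + (-17)²)*(258389 - 213227) = (227336 + 289)*45162 = 227625*45162 = 10280000250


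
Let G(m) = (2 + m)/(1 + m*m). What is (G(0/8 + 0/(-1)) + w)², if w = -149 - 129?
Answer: 76176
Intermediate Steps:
w = -278
G(m) = (2 + m)/(1 + m²)
(G(0/8 + 0/(-1)) + w)² = ((2 + (0/8 + 0/(-1)))/(1 + (0/8 + 0/(-1))²) - 278)² = ((2 + (0*(⅛) + 0*(-1)))/(1 + (0*(⅛) + 0*(-1))²) - 278)² = ((2 + (0 + 0))/(1 + (0 + 0)²) - 278)² = ((2 + 0)/(1 + 0²) - 278)² = (2/(1 + 0) - 278)² = (2/1 - 278)² = (1*2 - 278)² = (2 - 278)² = (-276)² = 76176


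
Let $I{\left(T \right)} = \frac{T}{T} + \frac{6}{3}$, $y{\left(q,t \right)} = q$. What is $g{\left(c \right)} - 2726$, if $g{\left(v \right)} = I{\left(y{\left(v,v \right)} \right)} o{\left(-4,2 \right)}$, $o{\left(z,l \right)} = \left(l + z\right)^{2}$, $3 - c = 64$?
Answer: $-2714$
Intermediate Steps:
$c = -61$ ($c = 3 - 64 = -61$)
$I{\left(T \right)} = 3$ ($I{\left(T \right)} = 1 + 6 \cdot \frac{1}{3} = 1 + 2 = 3$)
$g{\left(v \right)} = 12$ ($g{\left(v \right)} = 3 \left(2 - 4\right)^{2} = 3 \left(-2\right)^{2} = 3 \cdot 4 = 12$)
$g{\left(c \right)} - 2726 = 12 - 2726 = -2714$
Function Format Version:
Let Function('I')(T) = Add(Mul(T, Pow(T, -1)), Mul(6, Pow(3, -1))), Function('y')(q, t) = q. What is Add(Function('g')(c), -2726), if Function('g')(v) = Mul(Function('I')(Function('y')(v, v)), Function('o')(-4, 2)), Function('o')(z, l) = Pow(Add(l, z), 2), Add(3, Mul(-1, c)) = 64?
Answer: -2714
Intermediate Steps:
c = -61 (c = Add(3, Mul(-1, 64)) = Add(3, -64) = -61)
Function('I')(T) = 3 (Function('I')(T) = Add(1, Mul(6, Rational(1, 3))) = Add(1, 2) = 3)
Function('g')(v) = 12 (Function('g')(v) = Mul(3, Pow(Add(2, -4), 2)) = Mul(3, Pow(-2, 2)) = Mul(3, 4) = 12)
Add(Function('g')(c), -2726) = Add(12, -2726) = -2714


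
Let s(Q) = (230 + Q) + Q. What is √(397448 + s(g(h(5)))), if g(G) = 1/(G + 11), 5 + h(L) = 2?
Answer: √1590713/2 ≈ 630.62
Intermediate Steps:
h(L) = -3 (h(L) = -5 + 2 = -3)
g(G) = 1/(11 + G)
s(Q) = 230 + 2*Q
√(397448 + s(g(h(5)))) = √(397448 + (230 + 2/(11 - 3))) = √(397448 + (230 + 2/8)) = √(397448 + (230 + 2*(⅛))) = √(397448 + (230 + ¼)) = √(397448 + 921/4) = √(1590713/4) = √1590713/2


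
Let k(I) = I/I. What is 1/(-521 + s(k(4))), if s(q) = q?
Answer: -1/520 ≈ -0.0019231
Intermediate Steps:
k(I) = 1
1/(-521 + s(k(4))) = 1/(-521 + 1) = 1/(-520) = -1/520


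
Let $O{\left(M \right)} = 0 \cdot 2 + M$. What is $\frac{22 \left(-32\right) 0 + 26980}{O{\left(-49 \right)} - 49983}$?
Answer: $- \frac{6745}{12508} \approx -0.53926$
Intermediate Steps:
$O{\left(M \right)} = M$ ($O{\left(M \right)} = 0 + M = M$)
$\frac{22 \left(-32\right) 0 + 26980}{O{\left(-49 \right)} - 49983} = \frac{22 \left(-32\right) 0 + 26980}{-49 - 49983} = \frac{\left(-704\right) 0 + 26980}{-50032} = \left(0 + 26980\right) \left(- \frac{1}{50032}\right) = 26980 \left(- \frac{1}{50032}\right) = - \frac{6745}{12508}$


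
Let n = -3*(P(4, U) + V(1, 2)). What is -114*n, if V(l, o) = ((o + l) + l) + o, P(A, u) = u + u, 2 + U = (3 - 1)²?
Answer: 3420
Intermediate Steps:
U = 2 (U = -2 + (3 - 1)² = -2 + 2² = -2 + 4 = 2)
P(A, u) = 2*u
V(l, o) = 2*l + 2*o (V(l, o) = ((l + o) + l) + o = (o + 2*l) + o = 2*l + 2*o)
n = -30 (n = -3*(2*2 + (2*1 + 2*2)) = -3*(4 + (2 + 4)) = -3*(4 + 6) = -3*10 = -30)
-114*n = -114*(-30) = 3420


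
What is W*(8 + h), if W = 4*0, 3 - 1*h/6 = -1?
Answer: 0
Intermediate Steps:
h = 24 (h = 18 - 6*(-1) = 18 + 6 = 24)
W = 0
W*(8 + h) = 0*(8 + 24) = 0*32 = 0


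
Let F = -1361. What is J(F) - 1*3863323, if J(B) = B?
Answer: -3864684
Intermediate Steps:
J(F) - 1*3863323 = -1361 - 1*3863323 = -1361 - 3863323 = -3864684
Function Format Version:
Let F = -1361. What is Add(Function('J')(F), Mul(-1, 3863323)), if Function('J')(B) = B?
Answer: -3864684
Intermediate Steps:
Add(Function('J')(F), Mul(-1, 3863323)) = Add(-1361, Mul(-1, 3863323)) = Add(-1361, -3863323) = -3864684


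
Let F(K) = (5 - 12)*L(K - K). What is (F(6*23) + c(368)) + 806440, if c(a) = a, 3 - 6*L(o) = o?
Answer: 1613609/2 ≈ 8.0680e+5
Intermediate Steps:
L(o) = 1/2 - o/6
F(K) = -7/2 (F(K) = (5 - 12)*(1/2 - (K - K)/6) = -7*(1/2 - 1/6*0) = -7*(1/2 + 0) = -7*1/2 = -7/2)
(F(6*23) + c(368)) + 806440 = (-7/2 + 368) + 806440 = 729/2 + 806440 = 1613609/2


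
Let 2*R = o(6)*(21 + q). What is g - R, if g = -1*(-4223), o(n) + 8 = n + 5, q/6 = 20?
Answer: 8023/2 ≈ 4011.5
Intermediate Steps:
q = 120 (q = 6*20 = 120)
o(n) = -3 + n (o(n) = -8 + (n + 5) = -8 + (5 + n) = -3 + n)
g = 4223
R = 423/2 (R = ((-3 + 6)*(21 + 120))/2 = (3*141)/2 = (½)*423 = 423/2 ≈ 211.50)
g - R = 4223 - 1*423/2 = 4223 - 423/2 = 8023/2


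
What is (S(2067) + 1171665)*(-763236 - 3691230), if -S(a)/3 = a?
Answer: -5191519762224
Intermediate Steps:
S(a) = -3*a
(S(2067) + 1171665)*(-763236 - 3691230) = (-3*2067 + 1171665)*(-763236 - 3691230) = (-6201 + 1171665)*(-4454466) = 1165464*(-4454466) = -5191519762224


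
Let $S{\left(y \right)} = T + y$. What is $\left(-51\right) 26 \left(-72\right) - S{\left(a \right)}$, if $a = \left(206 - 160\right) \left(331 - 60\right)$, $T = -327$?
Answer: $83333$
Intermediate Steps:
$a = 12466$ ($a = 46 \cdot 271 = 12466$)
$S{\left(y \right)} = -327 + y$
$\left(-51\right) 26 \left(-72\right) - S{\left(a \right)} = \left(-51\right) 26 \left(-72\right) - \left(-327 + 12466\right) = \left(-1326\right) \left(-72\right) - 12139 = 95472 - 12139 = 83333$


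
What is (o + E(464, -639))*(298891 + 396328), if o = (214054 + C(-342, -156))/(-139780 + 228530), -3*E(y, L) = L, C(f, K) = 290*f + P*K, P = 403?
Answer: 6589200865282/44375 ≈ 1.4849e+8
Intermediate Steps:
C(f, K) = 290*f + 403*K
E(y, L) = -L/3
o = 26003/44375 (o = (214054 + (290*(-342) + 403*(-156)))/(-139780 + 228530) = (214054 + (-99180 - 62868))/88750 = (214054 - 162048)*(1/88750) = 52006*(1/88750) = 26003/44375 ≈ 0.58598)
(o + E(464, -639))*(298891 + 396328) = (26003/44375 - ⅓*(-639))*(298891 + 396328) = (26003/44375 + 213)*695219 = (9477878/44375)*695219 = 6589200865282/44375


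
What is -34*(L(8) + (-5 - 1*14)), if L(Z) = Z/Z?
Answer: 612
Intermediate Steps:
L(Z) = 1
-34*(L(8) + (-5 - 1*14)) = -34*(1 + (-5 - 1*14)) = -34*(1 + (-5 - 14)) = -34*(1 - 19) = -34*(-18) = 612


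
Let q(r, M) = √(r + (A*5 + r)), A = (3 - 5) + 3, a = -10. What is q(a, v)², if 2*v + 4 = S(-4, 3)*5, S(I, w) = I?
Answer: -15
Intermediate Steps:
v = -12 (v = -2 + (-4*5)/2 = -2 + (½)*(-20) = -2 - 10 = -12)
A = 1 (A = -2 + 3 = 1)
q(r, M) = √(5 + 2*r) (q(r, M) = √(r + (1*5 + r)) = √(r + (5 + r)) = √(5 + 2*r))
q(a, v)² = (√(5 + 2*(-10)))² = (√(5 - 20))² = (√(-15))² = (I*√15)² = -15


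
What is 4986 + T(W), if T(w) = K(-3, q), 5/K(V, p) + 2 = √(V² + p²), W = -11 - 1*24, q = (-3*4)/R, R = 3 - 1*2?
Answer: 742924/149 + 15*√17/149 ≈ 4986.5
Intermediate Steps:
R = 1 (R = 3 - 2 = 1)
q = -12 (q = -3*4/1 = -12*1 = -12)
W = -35 (W = -11 - 24 = -35)
K(V, p) = 5/(-2 + √(V² + p²))
T(w) = 5/(-2 + 3*√17) (T(w) = 5/(-2 + √((-3)² + (-12)²)) = 5/(-2 + √(9 + 144)) = 5/(-2 + √153) = 5/(-2 + 3*√17))
4986 + T(W) = 4986 + (10/149 + 15*√17/149) = 742924/149 + 15*√17/149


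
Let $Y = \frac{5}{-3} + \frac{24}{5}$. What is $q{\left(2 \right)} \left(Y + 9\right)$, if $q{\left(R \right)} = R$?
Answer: $\frac{364}{15} \approx 24.267$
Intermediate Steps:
$Y = \frac{47}{15}$ ($Y = 5 \left(- \frac{1}{3}\right) + 24 \cdot \frac{1}{5} = - \frac{5}{3} + \frac{24}{5} = \frac{47}{15} \approx 3.1333$)
$q{\left(2 \right)} \left(Y + 9\right) = 2 \left(\frac{47}{15} + 9\right) = 2 \cdot \frac{182}{15} = \frac{364}{15}$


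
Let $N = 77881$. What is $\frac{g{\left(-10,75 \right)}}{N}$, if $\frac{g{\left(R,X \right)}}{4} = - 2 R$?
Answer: $\frac{80}{77881} \approx 0.0010272$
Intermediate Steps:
$g{\left(R,X \right)} = - 8 R$ ($g{\left(R,X \right)} = 4 \left(- 2 R\right) = - 8 R$)
$\frac{g{\left(-10,75 \right)}}{N} = \frac{\left(-8\right) \left(-10\right)}{77881} = 80 \cdot \frac{1}{77881} = \frac{80}{77881}$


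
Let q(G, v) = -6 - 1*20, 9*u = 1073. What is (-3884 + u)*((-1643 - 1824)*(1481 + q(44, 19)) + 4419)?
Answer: 56924185426/3 ≈ 1.8975e+10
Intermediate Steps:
u = 1073/9 (u = (⅑)*1073 = 1073/9 ≈ 119.22)
q(G, v) = -26 (q(G, v) = -6 - 20 = -26)
(-3884 + u)*((-1643 - 1824)*(1481 + q(44, 19)) + 4419) = (-3884 + 1073/9)*((-1643 - 1824)*(1481 - 26) + 4419) = -33883*(-3467*1455 + 4419)/9 = -33883*(-5044485 + 4419)/9 = -33883/9*(-5040066) = 56924185426/3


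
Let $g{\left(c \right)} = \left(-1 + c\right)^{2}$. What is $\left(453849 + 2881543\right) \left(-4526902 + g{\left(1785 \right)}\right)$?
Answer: $-4483587354432$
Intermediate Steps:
$\left(453849 + 2881543\right) \left(-4526902 + g{\left(1785 \right)}\right) = \left(453849 + 2881543\right) \left(-4526902 + \left(-1 + 1785\right)^{2}\right) = 3335392 \left(-4526902 + 1784^{2}\right) = 3335392 \left(-4526902 + 3182656\right) = 3335392 \left(-1344246\right) = -4483587354432$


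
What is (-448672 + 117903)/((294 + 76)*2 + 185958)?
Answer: -330769/186698 ≈ -1.7717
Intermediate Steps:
(-448672 + 117903)/((294 + 76)*2 + 185958) = -330769/(370*2 + 185958) = -330769/(740 + 185958) = -330769/186698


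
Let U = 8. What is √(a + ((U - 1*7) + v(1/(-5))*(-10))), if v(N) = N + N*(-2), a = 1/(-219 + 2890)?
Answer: I*√7131570/2671 ≈ 0.99981*I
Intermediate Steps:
a = 1/2671 ≈ 0.00037439
v(N) = -N (v(N) = N - 2*N = -N)
√(a + ((U - 1*7) + v(1/(-5))*(-10))) = √(1/2671 + ((8 - 1*7) - 1/(-5)*(-10))) = √(1/2671 + ((8 - 7) - 1*(-⅕)*(-10))) = √(1/2671 + (1 + (⅕)*(-10))) = √(1/2671 + (1 - 2)) = √(1/2671 - 1) = √(-2670/2671) = I*√7131570/2671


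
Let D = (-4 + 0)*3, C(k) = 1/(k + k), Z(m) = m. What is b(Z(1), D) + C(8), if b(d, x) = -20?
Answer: -319/16 ≈ -19.938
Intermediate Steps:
C(k) = 1/(2*k)
D = -12 (D = -4*3 = -12)
b(Z(1), D) + C(8) = -20 + (½)/8 = -20 + (½)*(⅛) = -20 + 1/16 = -319/16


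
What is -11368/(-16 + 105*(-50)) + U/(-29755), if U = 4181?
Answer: 158118847/78344915 ≈ 2.0182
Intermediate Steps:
-11368/(-16 + 105*(-50)) + U/(-29755) = -11368/(-16 + 105*(-50)) + 4181/(-29755) = -11368/(-16 - 5250) + 4181*(-1/29755) = -11368/(-5266) - 4181/29755 = -11368*(-1/5266) - 4181/29755 = 5684/2633 - 4181/29755 = 158118847/78344915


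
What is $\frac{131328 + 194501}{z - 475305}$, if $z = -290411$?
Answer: $- \frac{46547}{109388} \approx -0.42552$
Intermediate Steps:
$\frac{131328 + 194501}{z - 475305} = \frac{131328 + 194501}{-290411 - 475305} = \frac{325829}{-765716} = 325829 \left(- \frac{1}{765716}\right) = - \frac{46547}{109388}$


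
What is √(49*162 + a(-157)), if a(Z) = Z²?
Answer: √32587 ≈ 180.52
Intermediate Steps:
√(49*162 + a(-157)) = √(49*162 + (-157)²) = √(7938 + 24649) = √32587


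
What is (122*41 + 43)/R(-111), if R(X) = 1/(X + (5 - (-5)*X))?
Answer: -3334745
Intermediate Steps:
R(X) = 1/(5 + 6*X) (R(X) = 1/(X + (5 + 5*X)) = 1/(5 + 6*X))
(122*41 + 43)/R(-111) = (122*41 + 43)/(1/(5 + 6*(-111))) = (5002 + 43)/(1/(5 - 666)) = 5045/(1/(-661)) = 5045/(-1/661) = 5045*(-661) = -3334745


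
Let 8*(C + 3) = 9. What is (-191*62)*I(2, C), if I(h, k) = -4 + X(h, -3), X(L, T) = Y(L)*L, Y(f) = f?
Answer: 0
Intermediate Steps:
C = -15/8 (C = -3 + (⅛)*9 = -3 + 9/8 = -15/8 ≈ -1.8750)
X(L, T) = L² (X(L, T) = L*L = L²)
I(h, k) = -4 + h²
(-191*62)*I(2, C) = (-191*62)*(-4 + 2²) = -11842*(-4 + 4) = -11842*0 = 0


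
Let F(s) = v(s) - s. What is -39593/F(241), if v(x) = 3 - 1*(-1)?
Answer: 39593/237 ≈ 167.06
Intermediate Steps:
v(x) = 4 (v(x) = 3 + 1 = 4)
F(s) = 4 - s
-39593/F(241) = -39593/(4 - 1*241) = -39593/(4 - 241) = -39593/(-237) = -39593*(-1/237) = 39593/237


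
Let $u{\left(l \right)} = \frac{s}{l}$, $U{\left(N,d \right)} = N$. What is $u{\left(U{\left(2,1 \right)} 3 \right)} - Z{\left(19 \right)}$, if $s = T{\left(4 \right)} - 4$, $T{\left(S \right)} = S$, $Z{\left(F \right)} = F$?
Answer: $-19$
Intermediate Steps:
$s = 0$ ($s = 4 - 4 = 0$)
$u{\left(l \right)} = 0$ ($u{\left(l \right)} = \frac{0}{l} = 0$)
$u{\left(U{\left(2,1 \right)} 3 \right)} - Z{\left(19 \right)} = 0 - 19 = -19$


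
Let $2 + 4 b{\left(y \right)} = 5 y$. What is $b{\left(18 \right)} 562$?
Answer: $12364$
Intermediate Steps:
$b{\left(y \right)} = - \frac{1}{2} + \frac{5 y}{4}$
$b{\left(18 \right)} 562 = \left(- \frac{1}{2} + \frac{5}{4} \cdot 18\right) 562 = \left(- \frac{1}{2} + \frac{45}{2}\right) 562 = 22 \cdot 562 = 12364$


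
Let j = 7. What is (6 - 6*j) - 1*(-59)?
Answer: 23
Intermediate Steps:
(6 - 6*j) - 1*(-59) = (6 - 6*7) - 1*(-59) = (6 - 42) + 59 = -36 + 59 = 23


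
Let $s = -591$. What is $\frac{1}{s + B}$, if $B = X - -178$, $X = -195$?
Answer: $- \frac{1}{608} \approx -0.0016447$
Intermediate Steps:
$B = -17$ ($B = -195 - -178 = -195 + 178 = -17$)
$\frac{1}{s + B} = \frac{1}{-591 - 17} = \frac{1}{-608} = - \frac{1}{608}$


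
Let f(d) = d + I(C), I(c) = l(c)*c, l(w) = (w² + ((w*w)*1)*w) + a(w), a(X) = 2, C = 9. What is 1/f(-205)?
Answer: 1/7103 ≈ 0.00014079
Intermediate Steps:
l(w) = 2 + w² + w³ (l(w) = (w² + ((w*w)*1)*w) + 2 = (w² + (w²*1)*w) + 2 = (w² + w²*w) + 2 = (w² + w³) + 2 = 2 + w² + w³)
I(c) = c*(2 + c² + c³) (I(c) = (2 + c² + c³)*c = c*(2 + c² + c³))
f(d) = 7308 + d (f(d) = d + 9*(2 + 9² + 9³) = d + 9*(2 + 81 + 729) = d + 9*812 = d + 7308 = 7308 + d)
1/f(-205) = 1/(7308 - 205) = 1/7103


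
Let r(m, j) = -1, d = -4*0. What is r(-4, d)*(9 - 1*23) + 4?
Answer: 18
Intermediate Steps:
d = 0
r(-4, d)*(9 - 1*23) + 4 = -(9 - 1*23) + 4 = -(9 - 23) + 4 = -1*(-14) + 4 = 14 + 4 = 18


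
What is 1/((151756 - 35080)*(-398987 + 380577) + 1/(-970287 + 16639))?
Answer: -953648/2048440824823681 ≈ -4.6555e-10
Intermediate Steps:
1/((151756 - 35080)*(-398987 + 380577) + 1/(-970287 + 16639)) = 1/(116676*(-18410) + 1/(-953648)) = 1/(-2148005160 - 1/953648) = 1/(-2048440824823681/953648) = -953648/2048440824823681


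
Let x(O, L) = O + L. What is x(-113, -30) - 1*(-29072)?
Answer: 28929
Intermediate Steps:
x(O, L) = L + O
x(-113, -30) - 1*(-29072) = (-30 - 113) - 1*(-29072) = -143 + 29072 = 28929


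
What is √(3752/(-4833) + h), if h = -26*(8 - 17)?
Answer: √605290290/1611 ≈ 15.272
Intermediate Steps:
h = 234 (h = -26*(-9) = 234)
√(3752/(-4833) + h) = √(3752/(-4833) + 234) = √(3752*(-1/4833) + 234) = √(-3752/4833 + 234) = √(1127170/4833) = √605290290/1611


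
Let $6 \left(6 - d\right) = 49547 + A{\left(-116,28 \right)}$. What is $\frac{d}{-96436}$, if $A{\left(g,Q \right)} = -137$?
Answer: $\frac{8229}{96436} \approx 0.085331$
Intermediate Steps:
$d = -8229$ ($d = 6 - \frac{49547 - 137}{6} = 6 - 8235 = -8229$)
$\frac{d}{-96436} = - \frac{8229}{-96436} = \left(-8229\right) \left(- \frac{1}{96436}\right) = \frac{8229}{96436}$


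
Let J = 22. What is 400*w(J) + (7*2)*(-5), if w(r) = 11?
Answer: 4330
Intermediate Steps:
400*w(J) + (7*2)*(-5) = 400*11 + (7*2)*(-5) = 4400 + 14*(-5) = 4400 - 70 = 4330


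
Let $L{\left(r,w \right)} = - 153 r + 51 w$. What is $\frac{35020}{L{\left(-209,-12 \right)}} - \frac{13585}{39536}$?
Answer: $\frac{11275967}{14588784} \approx 0.77292$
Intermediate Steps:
$\frac{35020}{L{\left(-209,-12 \right)}} - \frac{13585}{39536} = \frac{35020}{\left(-153\right) \left(-209\right) + 51 \left(-12\right)} - \frac{13585}{39536} = \frac{35020}{31977 - 612} - \frac{13585}{39536} = \frac{35020}{31365} - \frac{13585}{39536} = 35020 \cdot \frac{1}{31365} - \frac{13585}{39536} = \frac{412}{369} - \frac{13585}{39536} = \frac{11275967}{14588784}$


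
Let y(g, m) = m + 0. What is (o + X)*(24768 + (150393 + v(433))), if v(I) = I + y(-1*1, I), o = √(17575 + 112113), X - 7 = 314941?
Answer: 55439351596 + 352054*√32422 ≈ 5.5503e+10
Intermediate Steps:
y(g, m) = m
X = 314948 (X = 7 + 314941 = 314948)
o = 2*√32422 (o = √129688 = 2*√32422 ≈ 360.12)
v(I) = 2*I (v(I) = I + I = 2*I)
(o + X)*(24768 + (150393 + v(433))) = (2*√32422 + 314948)*(24768 + (150393 + 2*433)) = (314948 + 2*√32422)*(24768 + (150393 + 866)) = (314948 + 2*√32422)*(24768 + 151259) = (314948 + 2*√32422)*176027 = 55439351596 + 352054*√32422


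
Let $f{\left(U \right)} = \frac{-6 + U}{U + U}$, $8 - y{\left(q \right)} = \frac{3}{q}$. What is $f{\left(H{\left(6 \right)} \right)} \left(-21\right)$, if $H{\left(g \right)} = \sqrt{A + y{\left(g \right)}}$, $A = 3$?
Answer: $- \frac{21}{2} + 3 \sqrt{42} \approx 8.9422$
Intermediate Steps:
$y{\left(q \right)} = 8 - \frac{3}{q}$
$H{\left(g \right)} = \sqrt{11 - \frac{3}{g}}$ ($H{\left(g \right)} = \sqrt{3 + \left(8 - \frac{3}{g}\right)} = \sqrt{11 - \frac{3}{g}}$)
$f{\left(U \right)} = \frac{-6 + U}{2 U}$
$f{\left(H{\left(6 \right)} \right)} \left(-21\right) = \frac{-6 + \sqrt{11 - \frac{3}{6}}}{2 \sqrt{11 - \frac{3}{6}}} \left(-21\right) = \frac{-6 + \sqrt{11 - \frac{1}{2}}}{2 \sqrt{11 - \frac{1}{2}}} \left(-21\right) = \frac{-6 + \sqrt{\frac{21}{2}}}{2 \sqrt{\frac{21}{2}}} \left(-21\right) = \frac{-6 + \frac{\sqrt{42}}{2}}{2 \frac{\sqrt{42}}{2}} \left(-21\right) = \frac{\frac{\sqrt{42}}{21} \left(-6 + \frac{\sqrt{42}}{2}\right)}{2} \left(-21\right) = \frac{\sqrt{42} \left(-6 + \frac{\sqrt{42}}{2}\right)}{42} \left(-21\right) = - \frac{\sqrt{42} \left(-6 + \frac{\sqrt{42}}{2}\right)}{2}$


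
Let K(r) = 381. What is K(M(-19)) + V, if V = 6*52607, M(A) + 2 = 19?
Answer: 316023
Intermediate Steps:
M(A) = 17 (M(A) = -2 + 19 = 17)
V = 315642
K(M(-19)) + V = 381 + 315642 = 316023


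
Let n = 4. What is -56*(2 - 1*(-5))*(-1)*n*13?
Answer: 20384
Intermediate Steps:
-56*(2 - 1*(-5))*(-1)*n*13 = -56*(2 - 1*(-5))*(-1)*4*13 = -56*(2 + 5)*(-1)*4*13 = -56*7*(-1)*4*13 = -(-392)*4*13 = -56*(-28)*13 = 1568*13 = 20384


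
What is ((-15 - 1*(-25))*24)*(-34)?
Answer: -8160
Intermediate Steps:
((-15 - 1*(-25))*24)*(-34) = ((-15 + 25)*24)*(-34) = (10*24)*(-34) = 240*(-34) = -8160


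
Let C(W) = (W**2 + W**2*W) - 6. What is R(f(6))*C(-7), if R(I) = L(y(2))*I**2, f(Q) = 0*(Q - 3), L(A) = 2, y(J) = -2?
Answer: 0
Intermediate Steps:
f(Q) = 0 (f(Q) = 0*(-3 + Q) = 0)
R(I) = 2*I**2
C(W) = -6 + W**2 + W**3 (C(W) = (W**2 + W**3) - 6 = -6 + W**2 + W**3)
R(f(6))*C(-7) = (2*0**2)*(-6 + (-7)**2 + (-7)**3) = (2*0)*(-6 + 49 - 343) = 0*(-300) = 0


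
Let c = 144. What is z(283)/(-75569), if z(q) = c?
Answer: -144/75569 ≈ -0.0019055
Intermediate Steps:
z(q) = 144
z(283)/(-75569) = 144/(-75569) = 144*(-1/75569) = -144/75569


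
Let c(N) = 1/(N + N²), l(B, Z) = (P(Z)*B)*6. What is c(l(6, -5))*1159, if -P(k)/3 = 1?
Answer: 1159/11556 ≈ 0.10029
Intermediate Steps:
P(k) = -3 (P(k) = -3*1 = -3)
l(B, Z) = -18*B (l(B, Z) = -3*B*6 = -18*B)
c(l(6, -5))*1159 = (1/(((-18*6))*(1 - 18*6)))*1159 = (1/((-108)*(1 - 108)))*1159 = -1/108/(-107)*1159 = -1/108*(-1/107)*1159 = (1/11556)*1159 = 1159/11556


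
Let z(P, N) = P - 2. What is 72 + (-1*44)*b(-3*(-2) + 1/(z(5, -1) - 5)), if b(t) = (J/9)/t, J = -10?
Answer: 728/9 ≈ 80.889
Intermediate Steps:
z(P, N) = -2 + P
b(t) = -10/(9*t) (b(t) = (-10/9)/t = (-10*⅑)/t = -10/(9*t))
72 + (-1*44)*b(-3*(-2) + 1/(z(5, -1) - 5)) = 72 + (-1*44)*(-10/(9*(-3*(-2) + 1/((-2 + 5) - 5)))) = 72 - (-440)/(9*(6 + 1/(3 - 5))) = 72 - (-440)/(9*(6 + 1/(-2))) = 72 - (-440)/(9*(6 - ½)) = 72 - (-440)/(9*11/2) = 72 - (-440)*2/(9*11) = 72 - 44*(-20/99) = 72 + 80/9 = 728/9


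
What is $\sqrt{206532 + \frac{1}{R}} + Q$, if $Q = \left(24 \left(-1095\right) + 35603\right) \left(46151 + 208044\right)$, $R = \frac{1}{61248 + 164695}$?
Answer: $2369859985 + 5 \sqrt{17299} \approx 2.3699 \cdot 10^{9}$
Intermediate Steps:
$R = \frac{1}{225943} \approx 4.4259 \cdot 10^{-6}$
$Q = 2369859985$ ($Q = \left(-26280 + 35603\right) 254195 = 9323 \cdot 254195 = 2369859985$)
$\sqrt{206532 + \frac{1}{R}} + Q = \sqrt{206532 + \frac{1}{\frac{1}{225943}}} + 2369859985 = \sqrt{206532 + 225943} + 2369859985 = \sqrt{432475} + 2369859985 = 5 \sqrt{17299} + 2369859985 = 2369859985 + 5 \sqrt{17299}$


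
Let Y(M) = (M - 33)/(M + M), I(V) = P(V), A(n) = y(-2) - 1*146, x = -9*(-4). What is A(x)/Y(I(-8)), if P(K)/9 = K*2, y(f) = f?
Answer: -14208/59 ≈ -240.81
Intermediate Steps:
P(K) = 18*K (P(K) = 9*(K*2) = 9*(2*K) = 18*K)
x = 36
A(n) = -148 (A(n) = -2 - 1*146 = -2 - 146 = -148)
I(V) = 18*V
Y(M) = (-33 + M)/(2*M) (Y(M) = (-33 + M)/((2*M)) = (-33 + M)*(1/(2*M)) = (-33 + M)/(2*M))
A(x)/Y(I(-8)) = -148*(-288/(-33 + 18*(-8))) = -148*(-288/(-33 - 144)) = -148/((1/2)*(-1/144)*(-177)) = -148/59/96 = -148*96/59 = -14208/59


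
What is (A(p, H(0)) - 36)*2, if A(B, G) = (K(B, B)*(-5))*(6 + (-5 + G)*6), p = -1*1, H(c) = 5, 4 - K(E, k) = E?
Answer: -372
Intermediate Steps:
K(E, k) = 4 - E
p = -1
A(B, G) = (-24 + 6*G)*(-20 + 5*B) (A(B, G) = ((4 - B)*(-5))*(6 + (-5 + G)*6) = (-20 + 5*B)*(6 + (-30 + 6*G)) = (-20 + 5*B)*(-24 + 6*G) = (-24 + 6*G)*(-20 + 5*B))
(A(p, H(0)) - 36)*2 = (30*(-4 - 1)*(-4 + 5) - 36)*2 = (30*(-5)*1 - 36)*2 = (-150 - 36)*2 = -186*2 = -372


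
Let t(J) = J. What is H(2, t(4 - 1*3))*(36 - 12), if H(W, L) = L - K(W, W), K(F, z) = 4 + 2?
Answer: -120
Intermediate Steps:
K(F, z) = 6
H(W, L) = -6 + L (H(W, L) = L - 1*6 = L - 6 = -6 + L)
H(2, t(4 - 1*3))*(36 - 12) = (-6 + (4 - 1*3))*(36 - 12) = (-6 + (4 - 3))*24 = (-6 + 1)*24 = -5*24 = -120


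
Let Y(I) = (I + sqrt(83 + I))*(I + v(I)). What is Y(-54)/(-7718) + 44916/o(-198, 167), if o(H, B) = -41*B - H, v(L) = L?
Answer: -192719328/25658491 + 54*sqrt(29)/3859 ≈ -7.4356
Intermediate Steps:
Y(I) = 2*I*(I + sqrt(83 + I)) (Y(I) = (I + sqrt(83 + I))*(I + I) = (I + sqrt(83 + I))*(2*I) = 2*I*(I + sqrt(83 + I)))
o(H, B) = -H - 41*B
Y(-54)/(-7718) + 44916/o(-198, 167) = (2*(-54)*(-54 + sqrt(83 - 54)))/(-7718) + 44916/(-1*(-198) - 41*167) = (2*(-54)*(-54 + sqrt(29)))*(-1/7718) + 44916/(198 - 6847) = (5832 - 108*sqrt(29))*(-1/7718) + 44916/(-6649) = (-2916/3859 + 54*sqrt(29)/3859) + 44916*(-1/6649) = (-2916/3859 + 54*sqrt(29)/3859) - 44916/6649 = -192719328/25658491 + 54*sqrt(29)/3859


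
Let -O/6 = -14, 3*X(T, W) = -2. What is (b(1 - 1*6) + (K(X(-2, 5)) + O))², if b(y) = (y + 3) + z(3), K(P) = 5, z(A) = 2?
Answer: 7921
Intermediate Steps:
X(T, W) = -⅔ (X(T, W) = (⅓)*(-2) = -⅔)
O = 84 (O = -6*(-14) = 84)
b(y) = 5 + y (b(y) = (y + 3) + 2 = (3 + y) + 2 = 5 + y)
(b(1 - 1*6) + (K(X(-2, 5)) + O))² = ((5 + (1 - 1*6)) + (5 + 84))² = ((5 + (1 - 6)) + 89)² = ((5 - 5) + 89)² = (0 + 89)² = 89² = 7921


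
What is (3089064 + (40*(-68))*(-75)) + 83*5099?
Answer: 3716281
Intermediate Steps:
(3089064 + (40*(-68))*(-75)) + 83*5099 = (3089064 - 2720*(-75)) + 423217 = (3089064 + 204000) + 423217 = 3293064 + 423217 = 3716281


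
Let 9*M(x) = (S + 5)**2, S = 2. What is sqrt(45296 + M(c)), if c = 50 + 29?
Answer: sqrt(407713)/3 ≈ 212.84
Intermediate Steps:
c = 79
M(x) = 49/9 (M(x) = (2 + 5)**2/9 = (1/9)*7**2 = (1/9)*49 = 49/9)
sqrt(45296 + M(c)) = sqrt(45296 + 49/9) = sqrt(407713/9) = sqrt(407713)/3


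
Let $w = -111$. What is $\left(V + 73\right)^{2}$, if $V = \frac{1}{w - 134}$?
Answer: $\frac{319837456}{60025} \approx 5328.4$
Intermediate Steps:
$V = - \frac{1}{245}$ ($V = \frac{1}{-111 - 134} = \frac{1}{-245} = - \frac{1}{245} \approx -0.0040816$)
$\left(V + 73\right)^{2} = \left(- \frac{1}{245} + 73\right)^{2} = \left(\frac{17884}{245}\right)^{2} = \frac{319837456}{60025}$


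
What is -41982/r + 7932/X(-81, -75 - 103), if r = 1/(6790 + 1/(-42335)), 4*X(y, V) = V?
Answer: -1074045647216742/3767815 ≈ -2.8506e+8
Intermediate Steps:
X(y, V) = V/4
r = 42335/287454649 (r = 1/(6790 - 1/42335) = 1/(287454649/42335) = 42335/287454649 ≈ 0.00014728)
-41982/r + 7932/X(-81, -75 - 103) = -41982/42335/287454649 + 7932/(((-75 - 103)/4)) = -41982*287454649/42335 + 7932/(((¼)*(-178))) = -12067921074318/42335 + 7932/(-89/2) = -12067921074318/42335 + 7932*(-2/89) = -12067921074318/42335 - 15864/89 = -1074045647216742/3767815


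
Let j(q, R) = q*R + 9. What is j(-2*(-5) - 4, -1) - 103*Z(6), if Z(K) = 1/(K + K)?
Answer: -67/12 ≈ -5.5833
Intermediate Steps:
j(q, R) = 9 + R*q (j(q, R) = R*q + 9 = 9 + R*q)
Z(K) = 1/(2*K)
j(-2*(-5) - 4, -1) - 103*Z(6) = (9 - (-2*(-5) - 4)) - 103/(2*6) = (9 - (10 - 4)) - 103/(2*6) = (9 - 1*6) - 103*1/12 = (9 - 6) - 103/12 = 3 - 103/12 = -67/12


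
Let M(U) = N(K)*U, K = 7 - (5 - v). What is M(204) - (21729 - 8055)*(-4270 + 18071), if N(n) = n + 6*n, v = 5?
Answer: -188704878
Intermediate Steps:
K = 7 (K = 7 - (5 - 1*5) = 7 - (5 - 5) = 7 - 1*0 = 7 + 0 = 7)
N(n) = 7*n
M(U) = 49*U (M(U) = (7*7)*U = 49*U)
M(204) - (21729 - 8055)*(-4270 + 18071) = 49*204 - (21729 - 8055)*(-4270 + 18071) = 9996 - 13674*13801 = 9996 - 1*188714874 = 9996 - 188714874 = -188704878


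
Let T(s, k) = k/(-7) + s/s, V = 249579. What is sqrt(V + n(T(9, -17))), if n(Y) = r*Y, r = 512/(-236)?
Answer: sqrt(42569171715)/413 ≈ 499.57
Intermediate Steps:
r = -128/59 (r = 512*(-1/236) = -128/59 ≈ -2.1695)
T(s, k) = 1 - k/7 (T(s, k) = k*(-1/7) + 1 = -k/7 + 1 = 1 - k/7)
n(Y) = -128*Y/59
sqrt(V + n(T(9, -17))) = sqrt(249579 - 128*(1 - 1/7*(-17))/59) = sqrt(249579 - 128*(1 + 17/7)/59) = sqrt(249579 - 128/59*24/7) = sqrt(249579 - 3072/413) = sqrt(103073055/413) = sqrt(42569171715)/413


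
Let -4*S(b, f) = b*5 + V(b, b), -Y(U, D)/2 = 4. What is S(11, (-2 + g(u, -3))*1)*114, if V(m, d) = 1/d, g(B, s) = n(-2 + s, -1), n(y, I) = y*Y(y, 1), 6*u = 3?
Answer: -17271/11 ≈ -1570.1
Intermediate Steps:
Y(U, D) = -8 (Y(U, D) = -2*4 = -8)
u = ½ (u = (⅙)*3 = ½ ≈ 0.50000)
n(y, I) = -8*y (n(y, I) = y*(-8) = -8*y)
g(B, s) = 16 - 8*s (g(B, s) = -8*(-2 + s) = 16 - 8*s)
S(b, f) = -5*b/4 - 1/(4*b) (S(b, f) = -(b*5 + 1/b)/4 = -(5*b + 1/b)/4 = -(1/b + 5*b)/4 = -5*b/4 - 1/(4*b))
S(11, (-2 + g(u, -3))*1)*114 = ((¼)*(-1 - 5*11²)/11)*114 = ((¼)*(1/11)*(-1 - 5*121))*114 = ((¼)*(1/11)*(-1 - 605))*114 = ((¼)*(1/11)*(-606))*114 = -303/22*114 = -17271/11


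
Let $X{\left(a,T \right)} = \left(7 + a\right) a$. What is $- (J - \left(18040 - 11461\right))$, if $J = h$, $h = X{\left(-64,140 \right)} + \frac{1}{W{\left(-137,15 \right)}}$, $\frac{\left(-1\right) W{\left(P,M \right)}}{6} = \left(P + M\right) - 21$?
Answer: $\frac{2514797}{858} \approx 2931.0$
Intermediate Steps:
$X{\left(a,T \right)} = a \left(7 + a\right)$
$W{\left(P,M \right)} = 126 - 6 M - 6 P$ ($W{\left(P,M \right)} = - 6 \left(\left(P + M\right) - 21\right) = - 6 \left(\left(M + P\right) - 21\right) = - 6 \left(-21 + M + P\right) = 126 - 6 M - 6 P$)
$h = \frac{3129985}{858}$ ($h = - 64 \left(7 - 64\right) + \frac{1}{126 - 90 - -822} = \left(-64\right) \left(-57\right) + \frac{1}{126 - 90 + 822} = 3648 + \frac{1}{858} = \frac{3129985}{858} \approx 3648.0$)
$J = \frac{3129985}{858} \approx 3648.0$
$- (J - \left(18040 - 11461\right)) = - (\frac{3129985}{858} - \left(18040 - 11461\right)) = - (\frac{3129985}{858} - 6579) = \left(-1\right) \left(- \frac{2514797}{858}\right) = \frac{2514797}{858}$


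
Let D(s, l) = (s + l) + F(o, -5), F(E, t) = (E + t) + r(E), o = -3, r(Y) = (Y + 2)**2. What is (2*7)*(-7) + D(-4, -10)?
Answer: -119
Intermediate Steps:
r(Y) = (2 + Y)**2
F(E, t) = E + t + (2 + E)**2 (F(E, t) = (E + t) + (2 + E)**2 = E + t + (2 + E)**2)
D(s, l) = -7 + l + s (D(s, l) = (s + l) + (-3 - 5 + (2 - 3)**2) = (l + s) + (-3 - 5 + (-1)**2) = (l + s) + (-3 - 5 + 1) = (l + s) - 7 = -7 + l + s)
(2*7)*(-7) + D(-4, -10) = (2*7)*(-7) + (-7 - 10 - 4) = 14*(-7) - 21 = -98 - 21 = -119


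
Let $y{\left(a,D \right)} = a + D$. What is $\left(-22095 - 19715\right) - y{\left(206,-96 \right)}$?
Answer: $-41920$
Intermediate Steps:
$y{\left(a,D \right)} = D + a$
$\left(-22095 - 19715\right) - y{\left(206,-96 \right)} = \left(-22095 - 19715\right) - \left(-96 + 206\right) = -41810 - 110 = -41920$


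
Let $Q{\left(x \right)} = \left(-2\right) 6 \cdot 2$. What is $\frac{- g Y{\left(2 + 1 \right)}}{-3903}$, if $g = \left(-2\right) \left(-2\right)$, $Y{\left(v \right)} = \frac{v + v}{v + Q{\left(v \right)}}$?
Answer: $- \frac{8}{27321} \approx -0.00029282$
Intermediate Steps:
$Q{\left(x \right)} = -24$ ($Q{\left(x \right)} = \left(-12\right) 2 = -24$)
$Y{\left(v \right)} = \frac{2 v}{-24 + v}$ ($Y{\left(v \right)} = \frac{v + v}{v - 24} = \frac{2 v}{-24 + v}$)
$g = 4$
$\frac{- g Y{\left(2 + 1 \right)}}{-3903} = \frac{\left(-1\right) 4 \frac{2 \left(2 + 1\right)}{-24 + \left(2 + 1\right)}}{-3903} = - 4 \cdot 2 \cdot 3 \frac{1}{-24 + 3} \left(- \frac{1}{3903}\right) = - 4 \cdot 2 \cdot 3 \frac{1}{-21} \left(- \frac{1}{3903}\right) = - 4 \cdot 2 \cdot 3 \left(- \frac{1}{21}\right) \left(- \frac{1}{3903}\right) = \left(-4\right) \left(- \frac{2}{7}\right) \left(- \frac{1}{3903}\right) = \frac{8}{7} \left(- \frac{1}{3903}\right) = - \frac{8}{27321}$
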